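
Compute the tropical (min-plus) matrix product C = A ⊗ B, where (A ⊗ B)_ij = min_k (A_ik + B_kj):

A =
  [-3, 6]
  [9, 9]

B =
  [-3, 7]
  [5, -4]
A ⊗ B =
  [-6, 2]
  [6, 5]

Apply the min-plus product entry-by-entry:
  C[0][0] = min over k of (A[0][0] + B[0][0] = -3 + -3 = -6, A[0][1] + B[1][0] = 6 + 5 = 11) = -6 (attained at k = 0)
  C[0][1] = min over k of (A[0][0] + B[0][1] = -3 + 7 = 4, A[0][1] + B[1][1] = 6 + -4 = 2) = 2 (attained at k = 1)
  C[1][0] = min over k of (A[1][0] + B[0][0] = 9 + -3 = 6, A[1][1] + B[1][0] = 9 + 5 = 14) = 6 (attained at k = 0)
  C[1][1] = min over k of (A[1][0] + B[0][1] = 9 + 7 = 16, A[1][1] + B[1][1] = 9 + -4 = 5) = 5 (attained at k = 1)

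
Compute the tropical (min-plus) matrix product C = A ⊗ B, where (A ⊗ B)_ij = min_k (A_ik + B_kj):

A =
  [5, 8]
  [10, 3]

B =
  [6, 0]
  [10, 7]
A ⊗ B =
  [11, 5]
  [13, 10]

Apply the min-plus product entry-by-entry:
  C[0][0] = min over k of (A[0][0] + B[0][0] = 5 + 6 = 11, A[0][1] + B[1][0] = 8 + 10 = 18) = 11 (attained at k = 0)
  C[0][1] = min over k of (A[0][0] + B[0][1] = 5 + 0 = 5, A[0][1] + B[1][1] = 8 + 7 = 15) = 5 (attained at k = 0)
  C[1][0] = min over k of (A[1][0] + B[0][0] = 10 + 6 = 16, A[1][1] + B[1][0] = 3 + 10 = 13) = 13 (attained at k = 1)
  C[1][1] = min over k of (A[1][0] + B[0][1] = 10 + 0 = 10, A[1][1] + B[1][1] = 3 + 7 = 10) = 10 (attained at k = 0)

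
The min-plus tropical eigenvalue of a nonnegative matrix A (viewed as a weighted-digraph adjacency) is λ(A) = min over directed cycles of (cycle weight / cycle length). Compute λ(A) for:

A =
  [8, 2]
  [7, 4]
λ(A) = 4

Enumerate directed cycles and compute their means (weight / length). Sample:
  cycle 0 → 0: weight = 8, length = 1, mean = 8/1 ≈ 8.000
  cycle 1 → 1: weight = 4, length = 1, mean = 4/1 ≈ 4.000
  cycle 0 → 1 → 0: weight = 9, length = 2, mean = 9/2 ≈ 4.500
  cycle 1 → 0 → 1: weight = 9, length = 2, mean = 9/2 ≈ 4.500
Minimum mean = 4.000, attained e.g. along the cycle 1 → 1 with weight 4 and length 1. So λ(A) = 4/1 = 4.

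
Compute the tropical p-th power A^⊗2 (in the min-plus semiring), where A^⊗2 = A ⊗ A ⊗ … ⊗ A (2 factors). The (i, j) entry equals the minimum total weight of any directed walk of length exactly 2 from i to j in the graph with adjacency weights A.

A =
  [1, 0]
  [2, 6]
A^⊗2 =
  [2, 1]
  [3, 2]

Each entry (A^⊗2)_ij equals the minimum over all length-2 walks i = v_0 → v_1 → … → v_2 = j of Σ_t A[v_t][v_{t+1}]. For example, for (i, j) = (0, 1) we minimise over 2 possible intermediate vertex sequences; the minimum is 1, attained along the walk 0 → 0 → 1.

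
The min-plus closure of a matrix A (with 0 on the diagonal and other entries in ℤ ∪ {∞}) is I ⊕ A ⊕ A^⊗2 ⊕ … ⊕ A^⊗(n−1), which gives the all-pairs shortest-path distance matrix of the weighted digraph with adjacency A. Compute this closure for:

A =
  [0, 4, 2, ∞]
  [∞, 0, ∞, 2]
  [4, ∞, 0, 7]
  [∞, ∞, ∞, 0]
Closure =
  [0, 4, 2, 6]
  [∞, 0, ∞, 2]
  [4, 8, 0, 7]
  [∞, ∞, ∞, 0]

This is the Floyd-Warshall all-pairs shortest-path computation. For each intermediate vertex k = 0, 1, …, 3, update dist[i][j] ← min(dist[i][j], dist[i][k] + dist[k][j]). The final matrix gives, for each (i, j), the minimum total weight of any directed path from i to j (possibly empty when i = j).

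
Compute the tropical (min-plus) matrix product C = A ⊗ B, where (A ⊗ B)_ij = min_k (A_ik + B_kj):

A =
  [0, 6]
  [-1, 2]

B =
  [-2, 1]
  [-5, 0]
A ⊗ B =
  [-2, 1]
  [-3, 0]

Apply the min-plus product entry-by-entry:
  C[0][0] = min over k of (A[0][0] + B[0][0] = 0 + -2 = -2, A[0][1] + B[1][0] = 6 + -5 = 1) = -2 (attained at k = 0)
  C[0][1] = min over k of (A[0][0] + B[0][1] = 0 + 1 = 1, A[0][1] + B[1][1] = 6 + 0 = 6) = 1 (attained at k = 0)
  C[1][0] = min over k of (A[1][0] + B[0][0] = -1 + -2 = -3, A[1][1] + B[1][0] = 2 + -5 = -3) = -3 (attained at k = 0)
  C[1][1] = min over k of (A[1][0] + B[0][1] = -1 + 1 = 0, A[1][1] + B[1][1] = 2 + 0 = 2) = 0 (attained at k = 0)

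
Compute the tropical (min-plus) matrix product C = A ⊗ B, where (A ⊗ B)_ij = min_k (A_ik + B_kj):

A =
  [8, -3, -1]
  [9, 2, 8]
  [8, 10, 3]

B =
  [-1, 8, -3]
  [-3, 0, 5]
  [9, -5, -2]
A ⊗ B =
  [-6, -6, -3]
  [-1, 2, 6]
  [7, -2, 1]

Apply the min-plus product entry-by-entry:
  C[0][0] = min over k of (A[0][0] + B[0][0] = 8 + -1 = 7, A[0][1] + B[1][0] = -3 + -3 = -6, A[0][2] + B[2][0] = -1 + 9 = 8) = -6 (attained at k = 1)
  C[0][1] = min over k of (A[0][0] + B[0][1] = 8 + 8 = 16, A[0][1] + B[1][1] = -3 + 0 = -3, A[0][2] + B[2][1] = -1 + -5 = -6) = -6 (attained at k = 2)
  C[0][2] = min over k of (A[0][0] + B[0][2] = 8 + -3 = 5, A[0][1] + B[1][2] = -3 + 5 = 2, A[0][2] + B[2][2] = -1 + -2 = -3) = -3 (attained at k = 2)
  C[1][0] = min over k of (A[1][0] + B[0][0] = 9 + -1 = 8, A[1][1] + B[1][0] = 2 + -3 = -1, A[1][2] + B[2][0] = 8 + 9 = 17) = -1 (attained at k = 1)
  C[1][1] = min over k of (A[1][0] + B[0][1] = 9 + 8 = 17, A[1][1] + B[1][1] = 2 + 0 = 2, A[1][2] + B[2][1] = 8 + -5 = 3) = 2 (attained at k = 1)
  C[1][2] = min over k of (A[1][0] + B[0][2] = 9 + -3 = 6, A[1][1] + B[1][2] = 2 + 5 = 7, A[1][2] + B[2][2] = 8 + -2 = 6) = 6 (attained at k = 0)
  C[2][0] = min over k of (A[2][0] + B[0][0] = 8 + -1 = 7, A[2][1] + B[1][0] = 10 + -3 = 7, A[2][2] + B[2][0] = 3 + 9 = 12) = 7 (attained at k = 0)
  C[2][1] = min over k of (A[2][0] + B[0][1] = 8 + 8 = 16, A[2][1] + B[1][1] = 10 + 0 = 10, A[2][2] + B[2][1] = 3 + -5 = -2) = -2 (attained at k = 2)
  C[2][2] = min over k of (A[2][0] + B[0][2] = 8 + -3 = 5, A[2][1] + B[1][2] = 10 + 5 = 15, A[2][2] + B[2][2] = 3 + -2 = 1) = 1 (attained at k = 2)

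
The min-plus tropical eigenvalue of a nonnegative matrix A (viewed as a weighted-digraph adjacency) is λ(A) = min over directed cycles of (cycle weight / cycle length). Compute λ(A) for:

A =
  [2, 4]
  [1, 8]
λ(A) = 2

Enumerate directed cycles and compute their means (weight / length). Sample:
  cycle 0 → 0: weight = 2, length = 1, mean = 2/1 ≈ 2.000
  cycle 1 → 1: weight = 8, length = 1, mean = 8/1 ≈ 8.000
  cycle 0 → 1 → 0: weight = 5, length = 2, mean = 5/2 ≈ 2.500
  cycle 1 → 0 → 1: weight = 5, length = 2, mean = 5/2 ≈ 2.500
Minimum mean = 2.000, attained e.g. along the cycle 0 → 0 with weight 2 and length 1. So λ(A) = 2/1 = 2.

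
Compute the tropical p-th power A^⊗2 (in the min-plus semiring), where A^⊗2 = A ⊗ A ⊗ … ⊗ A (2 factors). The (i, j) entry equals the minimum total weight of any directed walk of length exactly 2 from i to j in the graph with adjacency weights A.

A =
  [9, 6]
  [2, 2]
A^⊗2 =
  [8, 8]
  [4, 4]

Each entry (A^⊗2)_ij equals the minimum over all length-2 walks i = v_0 → v_1 → … → v_2 = j of Σ_t A[v_t][v_{t+1}]. For example, for (i, j) = (0, 1) we minimise over 2 possible intermediate vertex sequences; the minimum is 8, attained along the walk 0 → 1 → 1.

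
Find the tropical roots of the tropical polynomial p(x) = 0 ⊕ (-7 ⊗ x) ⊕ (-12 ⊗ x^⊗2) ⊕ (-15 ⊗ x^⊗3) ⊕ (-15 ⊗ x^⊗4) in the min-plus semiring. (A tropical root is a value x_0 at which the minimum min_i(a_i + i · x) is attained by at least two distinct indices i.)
Roots: {0, 3, 5, 7}

Each tropical root is a break point of the lower envelope of the lines y = a_i + i · x (there are 5 lines, with slopes 0, 1, ..., 4). Only the lines that attain the minimum somewhere contribute to roots; other lines are dominated. Here the surviving (envelope) indices are i = 4, i = 3, i = 2, i = 1, i = 0.
Intersections between consecutive envelope lines give the roots: for adjacent envelope indices i < j the intersection is x = (a_i − a_j) / (j − i). Reading off the sorted break points: {0, 3, 5, 7}.
Verification: at each break x_0, at least two indices attain the minimum of min_i(a_i + i · x_0).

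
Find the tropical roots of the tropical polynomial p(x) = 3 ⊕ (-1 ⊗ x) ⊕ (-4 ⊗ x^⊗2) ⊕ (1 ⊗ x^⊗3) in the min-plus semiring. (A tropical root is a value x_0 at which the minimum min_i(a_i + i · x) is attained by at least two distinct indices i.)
Roots: {-5, 3, 4}

Each tropical root is a break point of the lower envelope of the lines y = a_i + i · x (there are 4 lines, with slopes 0, 1, ..., 3). Only the lines that attain the minimum somewhere contribute to roots; other lines are dominated. Here the surviving (envelope) indices are i = 3, i = 2, i = 1, i = 0.
Intersections between consecutive envelope lines give the roots: for adjacent envelope indices i < j the intersection is x = (a_i − a_j) / (j − i). Reading off the sorted break points: {-5, 3, 4}.
Verification: at each break x_0, at least two indices attain the minimum of min_i(a_i + i · x_0).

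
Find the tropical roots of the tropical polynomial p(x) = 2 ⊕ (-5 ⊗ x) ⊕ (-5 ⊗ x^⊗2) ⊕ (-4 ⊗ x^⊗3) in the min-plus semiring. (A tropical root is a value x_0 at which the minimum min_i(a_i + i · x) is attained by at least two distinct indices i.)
Roots: {-1, 0, 7}

Each tropical root is a break point of the lower envelope of the lines y = a_i + i · x (there are 4 lines, with slopes 0, 1, ..., 3). Only the lines that attain the minimum somewhere contribute to roots; other lines are dominated. Here the surviving (envelope) indices are i = 3, i = 2, i = 1, i = 0.
Intersections between consecutive envelope lines give the roots: for adjacent envelope indices i < j the intersection is x = (a_i − a_j) / (j − i). Reading off the sorted break points: {-1, 0, 7}.
Verification: at each break x_0, at least two indices attain the minimum of min_i(a_i + i · x_0).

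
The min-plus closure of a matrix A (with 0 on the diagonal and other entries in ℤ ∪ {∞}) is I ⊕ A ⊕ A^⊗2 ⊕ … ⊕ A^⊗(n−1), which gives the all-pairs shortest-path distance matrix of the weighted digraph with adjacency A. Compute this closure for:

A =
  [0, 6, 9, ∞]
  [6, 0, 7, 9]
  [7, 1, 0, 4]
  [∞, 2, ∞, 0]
Closure =
  [0, 6, 9, 13]
  [6, 0, 7, 9]
  [7, 1, 0, 4]
  [8, 2, 9, 0]

This is the Floyd-Warshall all-pairs shortest-path computation. For each intermediate vertex k = 0, 1, …, 3, update dist[i][j] ← min(dist[i][j], dist[i][k] + dist[k][j]). The final matrix gives, for each (i, j), the minimum total weight of any directed path from i to j (possibly empty when i = j).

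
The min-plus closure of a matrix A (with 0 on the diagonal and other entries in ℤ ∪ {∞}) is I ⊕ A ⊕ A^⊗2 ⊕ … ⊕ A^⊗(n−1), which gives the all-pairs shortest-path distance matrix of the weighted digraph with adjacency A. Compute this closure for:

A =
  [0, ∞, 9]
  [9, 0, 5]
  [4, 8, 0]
Closure =
  [0, 17, 9]
  [9, 0, 5]
  [4, 8, 0]

This is the Floyd-Warshall all-pairs shortest-path computation. For each intermediate vertex k = 0, 1, …, 2, update dist[i][j] ← min(dist[i][j], dist[i][k] + dist[k][j]). The final matrix gives, for each (i, j), the minimum total weight of any directed path from i to j (possibly empty when i = j).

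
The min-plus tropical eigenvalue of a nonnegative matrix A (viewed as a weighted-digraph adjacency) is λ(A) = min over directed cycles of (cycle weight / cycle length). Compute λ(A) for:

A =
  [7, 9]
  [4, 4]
λ(A) = 4

Enumerate directed cycles and compute their means (weight / length). Sample:
  cycle 0 → 0: weight = 7, length = 1, mean = 7/1 ≈ 7.000
  cycle 1 → 1: weight = 4, length = 1, mean = 4/1 ≈ 4.000
  cycle 0 → 1 → 0: weight = 13, length = 2, mean = 13/2 ≈ 6.500
  cycle 1 → 0 → 1: weight = 13, length = 2, mean = 13/2 ≈ 6.500
Minimum mean = 4.000, attained e.g. along the cycle 1 → 1 with weight 4 and length 1. So λ(A) = 4/1 = 4.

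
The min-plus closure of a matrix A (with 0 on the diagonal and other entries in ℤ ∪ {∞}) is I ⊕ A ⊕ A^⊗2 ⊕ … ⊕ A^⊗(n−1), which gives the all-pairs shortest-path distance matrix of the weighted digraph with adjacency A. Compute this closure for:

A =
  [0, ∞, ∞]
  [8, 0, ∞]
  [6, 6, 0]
Closure =
  [0, ∞, ∞]
  [8, 0, ∞]
  [6, 6, 0]

This is the Floyd-Warshall all-pairs shortest-path computation. For each intermediate vertex k = 0, 1, …, 2, update dist[i][j] ← min(dist[i][j], dist[i][k] + dist[k][j]). The final matrix gives, for each (i, j), the minimum total weight of any directed path from i to j (possibly empty when i = j).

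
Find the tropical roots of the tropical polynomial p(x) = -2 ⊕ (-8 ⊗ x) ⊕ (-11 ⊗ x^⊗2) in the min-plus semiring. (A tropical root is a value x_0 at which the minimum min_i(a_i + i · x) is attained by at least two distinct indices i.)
Roots: {3, 6}

Each tropical root is a break point of the lower envelope of the lines y = a_i + i · x (there are 3 lines, with slopes 0, 1, ..., 2). Only the lines that attain the minimum somewhere contribute to roots; other lines are dominated. Here the surviving (envelope) indices are i = 2, i = 1, i = 0.
Intersections between consecutive envelope lines give the roots: for adjacent envelope indices i < j the intersection is x = (a_i − a_j) / (j − i). Reading off the sorted break points: {3, 6}.
Verification: at each break x_0, at least two indices attain the minimum of min_i(a_i + i · x_0).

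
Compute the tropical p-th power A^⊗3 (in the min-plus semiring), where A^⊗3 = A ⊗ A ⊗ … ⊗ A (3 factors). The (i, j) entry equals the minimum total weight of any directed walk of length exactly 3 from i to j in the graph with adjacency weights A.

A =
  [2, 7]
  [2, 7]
A^⊗3 =
  [6, 11]
  [6, 11]

Each entry (A^⊗3)_ij equals the minimum over all length-3 walks i = v_0 → v_1 → … → v_3 = j of Σ_t A[v_t][v_{t+1}]. For example, for (i, j) = (0, 1) we minimise over 4 possible intermediate vertex sequences; the minimum is 11, attained along the walk 0 → 0 → 0 → 1.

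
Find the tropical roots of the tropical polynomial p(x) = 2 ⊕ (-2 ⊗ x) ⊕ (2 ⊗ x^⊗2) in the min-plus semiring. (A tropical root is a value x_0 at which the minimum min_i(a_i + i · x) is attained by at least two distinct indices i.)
Roots: {-4, 4}

Each tropical root is a break point of the lower envelope of the lines y = a_i + i · x (there are 3 lines, with slopes 0, 1, ..., 2). Only the lines that attain the minimum somewhere contribute to roots; other lines are dominated. Here the surviving (envelope) indices are i = 2, i = 1, i = 0.
Intersections between consecutive envelope lines give the roots: for adjacent envelope indices i < j the intersection is x = (a_i − a_j) / (j − i). Reading off the sorted break points: {-4, 4}.
Verification: at each break x_0, at least two indices attain the minimum of min_i(a_i + i · x_0).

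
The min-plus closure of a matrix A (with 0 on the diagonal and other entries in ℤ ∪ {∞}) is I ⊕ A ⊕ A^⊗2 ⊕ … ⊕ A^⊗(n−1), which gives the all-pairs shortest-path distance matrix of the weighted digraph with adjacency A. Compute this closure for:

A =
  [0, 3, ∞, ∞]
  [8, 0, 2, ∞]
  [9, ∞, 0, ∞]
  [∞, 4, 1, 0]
Closure =
  [0, 3, 5, ∞]
  [8, 0, 2, ∞]
  [9, 12, 0, ∞]
  [10, 4, 1, 0]

This is the Floyd-Warshall all-pairs shortest-path computation. For each intermediate vertex k = 0, 1, …, 3, update dist[i][j] ← min(dist[i][j], dist[i][k] + dist[k][j]). The final matrix gives, for each (i, j), the minimum total weight of any directed path from i to j (possibly empty when i = j).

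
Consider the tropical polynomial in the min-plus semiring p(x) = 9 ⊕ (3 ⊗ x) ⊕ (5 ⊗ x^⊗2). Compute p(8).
p(8) = 9

A tropical monomial a ⊗ x^⊗i evaluates to a + i · x. Evaluating each term at x = 8:
  Term 0 contributes 9 + 0 · 8 = 9
  Term 1 contributes 3 + 1 · 8 = 11
  Term 2 contributes 5 + 2 · 8 = 21
p(8) = ⊕ of these = min[9, 11, 21] = 9.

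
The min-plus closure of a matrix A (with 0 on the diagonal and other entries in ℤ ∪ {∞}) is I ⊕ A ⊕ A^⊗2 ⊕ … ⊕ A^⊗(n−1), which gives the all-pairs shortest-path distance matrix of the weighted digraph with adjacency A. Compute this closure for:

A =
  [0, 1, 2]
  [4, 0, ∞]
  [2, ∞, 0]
Closure =
  [0, 1, 2]
  [4, 0, 6]
  [2, 3, 0]

This is the Floyd-Warshall all-pairs shortest-path computation. For each intermediate vertex k = 0, 1, …, 2, update dist[i][j] ← min(dist[i][j], dist[i][k] + dist[k][j]). The final matrix gives, for each (i, j), the minimum total weight of any directed path from i to j (possibly empty when i = j).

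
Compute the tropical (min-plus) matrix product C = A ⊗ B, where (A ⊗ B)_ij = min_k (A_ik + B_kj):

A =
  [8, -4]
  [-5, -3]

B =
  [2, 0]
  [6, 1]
A ⊗ B =
  [2, -3]
  [-3, -5]

Apply the min-plus product entry-by-entry:
  C[0][0] = min over k of (A[0][0] + B[0][0] = 8 + 2 = 10, A[0][1] + B[1][0] = -4 + 6 = 2) = 2 (attained at k = 1)
  C[0][1] = min over k of (A[0][0] + B[0][1] = 8 + 0 = 8, A[0][1] + B[1][1] = -4 + 1 = -3) = -3 (attained at k = 1)
  C[1][0] = min over k of (A[1][0] + B[0][0] = -5 + 2 = -3, A[1][1] + B[1][0] = -3 + 6 = 3) = -3 (attained at k = 0)
  C[1][1] = min over k of (A[1][0] + B[0][1] = -5 + 0 = -5, A[1][1] + B[1][1] = -3 + 1 = -2) = -5 (attained at k = 0)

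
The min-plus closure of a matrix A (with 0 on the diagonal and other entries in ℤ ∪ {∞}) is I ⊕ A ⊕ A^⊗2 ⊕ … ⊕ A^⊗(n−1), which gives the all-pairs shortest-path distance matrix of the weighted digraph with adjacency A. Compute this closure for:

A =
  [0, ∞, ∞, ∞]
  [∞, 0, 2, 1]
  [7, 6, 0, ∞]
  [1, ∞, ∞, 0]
Closure =
  [0, ∞, ∞, ∞]
  [2, 0, 2, 1]
  [7, 6, 0, 7]
  [1, ∞, ∞, 0]

This is the Floyd-Warshall all-pairs shortest-path computation. For each intermediate vertex k = 0, 1, …, 3, update dist[i][j] ← min(dist[i][j], dist[i][k] + dist[k][j]). The final matrix gives, for each (i, j), the minimum total weight of any directed path from i to j (possibly empty when i = j).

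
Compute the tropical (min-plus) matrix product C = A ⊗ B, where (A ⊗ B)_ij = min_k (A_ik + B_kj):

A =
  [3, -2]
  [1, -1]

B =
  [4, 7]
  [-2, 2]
A ⊗ B =
  [-4, 0]
  [-3, 1]

Apply the min-plus product entry-by-entry:
  C[0][0] = min over k of (A[0][0] + B[0][0] = 3 + 4 = 7, A[0][1] + B[1][0] = -2 + -2 = -4) = -4 (attained at k = 1)
  C[0][1] = min over k of (A[0][0] + B[0][1] = 3 + 7 = 10, A[0][1] + B[1][1] = -2 + 2 = 0) = 0 (attained at k = 1)
  C[1][0] = min over k of (A[1][0] + B[0][0] = 1 + 4 = 5, A[1][1] + B[1][0] = -1 + -2 = -3) = -3 (attained at k = 1)
  C[1][1] = min over k of (A[1][0] + B[0][1] = 1 + 7 = 8, A[1][1] + B[1][1] = -1 + 2 = 1) = 1 (attained at k = 1)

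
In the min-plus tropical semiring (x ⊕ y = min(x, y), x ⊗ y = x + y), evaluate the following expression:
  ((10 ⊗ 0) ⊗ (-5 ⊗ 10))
((10 ⊗ 0) ⊗ (-5 ⊗ 10)) = 15

Expand innermost to outermost. Recall ⊕ takes the minimum of its arguments and ⊗ takes their sum. Working out the expression ((10 ⊗ 0) ⊗ (-5 ⊗ 10)) gives 15.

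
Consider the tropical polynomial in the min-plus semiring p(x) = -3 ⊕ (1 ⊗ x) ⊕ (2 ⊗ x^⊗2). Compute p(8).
p(8) = -3

A tropical monomial a ⊗ x^⊗i evaluates to a + i · x. Evaluating each term at x = 8:
  Term 0 contributes -3 + 0 · 8 = -3
  Term 1 contributes 1 + 1 · 8 = 9
  Term 2 contributes 2 + 2 · 8 = 18
p(8) = ⊕ of these = min[-3, 9, 18] = -3.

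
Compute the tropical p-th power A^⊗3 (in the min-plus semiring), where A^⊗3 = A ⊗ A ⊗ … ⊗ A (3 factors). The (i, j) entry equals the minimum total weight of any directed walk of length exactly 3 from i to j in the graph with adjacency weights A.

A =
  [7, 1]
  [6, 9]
A^⊗3 =
  [14, 8]
  [13, 14]

Each entry (A^⊗3)_ij equals the minimum over all length-3 walks i = v_0 → v_1 → … → v_3 = j of Σ_t A[v_t][v_{t+1}]. For example, for (i, j) = (0, 1) we minimise over 4 possible intermediate vertex sequences; the minimum is 8, attained along the walk 0 → 1 → 0 → 1.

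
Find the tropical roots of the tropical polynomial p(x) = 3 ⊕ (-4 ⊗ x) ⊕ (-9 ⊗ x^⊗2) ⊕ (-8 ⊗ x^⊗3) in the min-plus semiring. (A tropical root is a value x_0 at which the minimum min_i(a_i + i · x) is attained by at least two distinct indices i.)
Roots: {-1, 5, 7}

Each tropical root is a break point of the lower envelope of the lines y = a_i + i · x (there are 4 lines, with slopes 0, 1, ..., 3). Only the lines that attain the minimum somewhere contribute to roots; other lines are dominated. Here the surviving (envelope) indices are i = 3, i = 2, i = 1, i = 0.
Intersections between consecutive envelope lines give the roots: for adjacent envelope indices i < j the intersection is x = (a_i − a_j) / (j − i). Reading off the sorted break points: {-1, 5, 7}.
Verification: at each break x_0, at least two indices attain the minimum of min_i(a_i + i · x_0).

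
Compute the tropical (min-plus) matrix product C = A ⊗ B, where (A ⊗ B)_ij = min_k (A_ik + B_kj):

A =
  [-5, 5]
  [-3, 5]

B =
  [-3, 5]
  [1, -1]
A ⊗ B =
  [-8, 0]
  [-6, 2]

Apply the min-plus product entry-by-entry:
  C[0][0] = min over k of (A[0][0] + B[0][0] = -5 + -3 = -8, A[0][1] + B[1][0] = 5 + 1 = 6) = -8 (attained at k = 0)
  C[0][1] = min over k of (A[0][0] + B[0][1] = -5 + 5 = 0, A[0][1] + B[1][1] = 5 + -1 = 4) = 0 (attained at k = 0)
  C[1][0] = min over k of (A[1][0] + B[0][0] = -3 + -3 = -6, A[1][1] + B[1][0] = 5 + 1 = 6) = -6 (attained at k = 0)
  C[1][1] = min over k of (A[1][0] + B[0][1] = -3 + 5 = 2, A[1][1] + B[1][1] = 5 + -1 = 4) = 2 (attained at k = 0)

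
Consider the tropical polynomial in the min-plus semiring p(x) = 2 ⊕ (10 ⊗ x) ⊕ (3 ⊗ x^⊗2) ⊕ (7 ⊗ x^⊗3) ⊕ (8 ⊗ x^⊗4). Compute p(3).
p(3) = 2

A tropical monomial a ⊗ x^⊗i evaluates to a + i · x. Evaluating each term at x = 3:
  Term 0 contributes 2 + 0 · 3 = 2
  Term 1 contributes 10 + 1 · 3 = 13
  Term 2 contributes 3 + 2 · 3 = 9
  Term 3 contributes 7 + 3 · 3 = 16
  Term 4 contributes 8 + 4 · 3 = 20
p(3) = ⊕ of these = min[2, 13, 9, 16, 20] = 2.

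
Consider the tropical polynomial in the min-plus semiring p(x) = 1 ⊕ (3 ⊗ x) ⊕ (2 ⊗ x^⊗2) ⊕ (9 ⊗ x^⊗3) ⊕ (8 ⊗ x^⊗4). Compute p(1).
p(1) = 1

A tropical monomial a ⊗ x^⊗i evaluates to a + i · x. Evaluating each term at x = 1:
  Term 0 contributes 1 + 0 · 1 = 1
  Term 1 contributes 3 + 1 · 1 = 4
  Term 2 contributes 2 + 2 · 1 = 4
  Term 3 contributes 9 + 3 · 1 = 12
  Term 4 contributes 8 + 4 · 1 = 12
p(1) = ⊕ of these = min[1, 4, 4, 12, 12] = 1.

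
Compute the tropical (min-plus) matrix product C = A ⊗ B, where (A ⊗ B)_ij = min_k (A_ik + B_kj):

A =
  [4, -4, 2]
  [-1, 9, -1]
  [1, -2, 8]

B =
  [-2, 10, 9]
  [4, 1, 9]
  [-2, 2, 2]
A ⊗ B =
  [0, -3, 4]
  [-3, 1, 1]
  [-1, -1, 7]

Apply the min-plus product entry-by-entry:
  C[0][0] = min over k of (A[0][0] + B[0][0] = 4 + -2 = 2, A[0][1] + B[1][0] = -4 + 4 = 0, A[0][2] + B[2][0] = 2 + -2 = 0) = 0 (attained at k = 1)
  C[0][1] = min over k of (A[0][0] + B[0][1] = 4 + 10 = 14, A[0][1] + B[1][1] = -4 + 1 = -3, A[0][2] + B[2][1] = 2 + 2 = 4) = -3 (attained at k = 1)
  C[0][2] = min over k of (A[0][0] + B[0][2] = 4 + 9 = 13, A[0][1] + B[1][2] = -4 + 9 = 5, A[0][2] + B[2][2] = 2 + 2 = 4) = 4 (attained at k = 2)
  C[1][0] = min over k of (A[1][0] + B[0][0] = -1 + -2 = -3, A[1][1] + B[1][0] = 9 + 4 = 13, A[1][2] + B[2][0] = -1 + -2 = -3) = -3 (attained at k = 0)
  C[1][1] = min over k of (A[1][0] + B[0][1] = -1 + 10 = 9, A[1][1] + B[1][1] = 9 + 1 = 10, A[1][2] + B[2][1] = -1 + 2 = 1) = 1 (attained at k = 2)
  C[1][2] = min over k of (A[1][0] + B[0][2] = -1 + 9 = 8, A[1][1] + B[1][2] = 9 + 9 = 18, A[1][2] + B[2][2] = -1 + 2 = 1) = 1 (attained at k = 2)
  C[2][0] = min over k of (A[2][0] + B[0][0] = 1 + -2 = -1, A[2][1] + B[1][0] = -2 + 4 = 2, A[2][2] + B[2][0] = 8 + -2 = 6) = -1 (attained at k = 0)
  C[2][1] = min over k of (A[2][0] + B[0][1] = 1 + 10 = 11, A[2][1] + B[1][1] = -2 + 1 = -1, A[2][2] + B[2][1] = 8 + 2 = 10) = -1 (attained at k = 1)
  C[2][2] = min over k of (A[2][0] + B[0][2] = 1 + 9 = 10, A[2][1] + B[1][2] = -2 + 9 = 7, A[2][2] + B[2][2] = 8 + 2 = 10) = 7 (attained at k = 1)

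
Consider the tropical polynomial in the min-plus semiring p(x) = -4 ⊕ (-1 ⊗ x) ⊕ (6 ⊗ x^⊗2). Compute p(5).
p(5) = -4

A tropical monomial a ⊗ x^⊗i evaluates to a + i · x. Evaluating each term at x = 5:
  Term 0 contributes -4 + 0 · 5 = -4
  Term 1 contributes -1 + 1 · 5 = 4
  Term 2 contributes 6 + 2 · 5 = 16
p(5) = ⊕ of these = min[-4, 4, 16] = -4.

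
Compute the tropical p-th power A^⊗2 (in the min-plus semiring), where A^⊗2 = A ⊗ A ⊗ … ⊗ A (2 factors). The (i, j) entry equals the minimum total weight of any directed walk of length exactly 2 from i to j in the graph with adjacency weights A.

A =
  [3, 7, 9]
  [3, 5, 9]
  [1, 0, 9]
A^⊗2 =
  [6, 9, 12]
  [6, 9, 12]
  [3, 5, 9]

Each entry (A^⊗2)_ij equals the minimum over all length-2 walks i = v_0 → v_1 → … → v_2 = j of Σ_t A[v_t][v_{t+1}]. For example, for (i, j) = (0, 2) we minimise over 3 possible intermediate vertex sequences; the minimum is 12, attained along the walk 0 → 0 → 2.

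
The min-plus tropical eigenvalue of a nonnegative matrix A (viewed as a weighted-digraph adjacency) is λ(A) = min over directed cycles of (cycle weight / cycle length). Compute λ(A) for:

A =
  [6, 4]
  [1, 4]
λ(A) = 5/2

Enumerate directed cycles and compute their means (weight / length). Sample:
  cycle 0 → 0: weight = 6, length = 1, mean = 6/1 ≈ 6.000
  cycle 1 → 1: weight = 4, length = 1, mean = 4/1 ≈ 4.000
  cycle 0 → 1 → 0: weight = 5, length = 2, mean = 5/2 ≈ 2.500
  cycle 1 → 0 → 1: weight = 5, length = 2, mean = 5/2 ≈ 2.500
Minimum mean = 2.500, attained e.g. along the cycle 0 → 1 → 0 with weight 5 and length 2. So λ(A) = 5/2 = 5/2.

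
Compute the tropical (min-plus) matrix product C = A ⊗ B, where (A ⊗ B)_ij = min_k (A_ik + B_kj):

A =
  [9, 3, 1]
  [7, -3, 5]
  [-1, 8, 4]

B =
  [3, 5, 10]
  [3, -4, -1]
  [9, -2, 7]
A ⊗ B =
  [6, -1, 2]
  [0, -7, -4]
  [2, 2, 7]

Apply the min-plus product entry-by-entry:
  C[0][0] = min over k of (A[0][0] + B[0][0] = 9 + 3 = 12, A[0][1] + B[1][0] = 3 + 3 = 6, A[0][2] + B[2][0] = 1 + 9 = 10) = 6 (attained at k = 1)
  C[0][1] = min over k of (A[0][0] + B[0][1] = 9 + 5 = 14, A[0][1] + B[1][1] = 3 + -4 = -1, A[0][2] + B[2][1] = 1 + -2 = -1) = -1 (attained at k = 1)
  C[0][2] = min over k of (A[0][0] + B[0][2] = 9 + 10 = 19, A[0][1] + B[1][2] = 3 + -1 = 2, A[0][2] + B[2][2] = 1 + 7 = 8) = 2 (attained at k = 1)
  C[1][0] = min over k of (A[1][0] + B[0][0] = 7 + 3 = 10, A[1][1] + B[1][0] = -3 + 3 = 0, A[1][2] + B[2][0] = 5 + 9 = 14) = 0 (attained at k = 1)
  C[1][1] = min over k of (A[1][0] + B[0][1] = 7 + 5 = 12, A[1][1] + B[1][1] = -3 + -4 = -7, A[1][2] + B[2][1] = 5 + -2 = 3) = -7 (attained at k = 1)
  C[1][2] = min over k of (A[1][0] + B[0][2] = 7 + 10 = 17, A[1][1] + B[1][2] = -3 + -1 = -4, A[1][2] + B[2][2] = 5 + 7 = 12) = -4 (attained at k = 1)
  C[2][0] = min over k of (A[2][0] + B[0][0] = -1 + 3 = 2, A[2][1] + B[1][0] = 8 + 3 = 11, A[2][2] + B[2][0] = 4 + 9 = 13) = 2 (attained at k = 0)
  C[2][1] = min over k of (A[2][0] + B[0][1] = -1 + 5 = 4, A[2][1] + B[1][1] = 8 + -4 = 4, A[2][2] + B[2][1] = 4 + -2 = 2) = 2 (attained at k = 2)
  C[2][2] = min over k of (A[2][0] + B[0][2] = -1 + 10 = 9, A[2][1] + B[1][2] = 8 + -1 = 7, A[2][2] + B[2][2] = 4 + 7 = 11) = 7 (attained at k = 1)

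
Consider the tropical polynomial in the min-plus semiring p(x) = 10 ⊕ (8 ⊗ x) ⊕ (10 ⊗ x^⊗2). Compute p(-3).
p(-3) = 4

A tropical monomial a ⊗ x^⊗i evaluates to a + i · x. Evaluating each term at x = -3:
  Term 0 contributes 10 + 0 · -3 = 10
  Term 1 contributes 8 + 1 · -3 = 5
  Term 2 contributes 10 + 2 · -3 = 4
p(-3) = ⊕ of these = min[10, 5, 4] = 4.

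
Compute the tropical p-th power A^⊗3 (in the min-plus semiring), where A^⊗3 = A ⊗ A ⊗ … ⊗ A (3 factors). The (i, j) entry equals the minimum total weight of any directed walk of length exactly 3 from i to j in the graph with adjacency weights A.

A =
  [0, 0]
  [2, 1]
A^⊗3 =
  [0, 0]
  [2, 2]

Each entry (A^⊗3)_ij equals the minimum over all length-3 walks i = v_0 → v_1 → … → v_3 = j of Σ_t A[v_t][v_{t+1}]. For example, for (i, j) = (0, 1) we minimise over 4 possible intermediate vertex sequences; the minimum is 0, attained along the walk 0 → 0 → 0 → 1.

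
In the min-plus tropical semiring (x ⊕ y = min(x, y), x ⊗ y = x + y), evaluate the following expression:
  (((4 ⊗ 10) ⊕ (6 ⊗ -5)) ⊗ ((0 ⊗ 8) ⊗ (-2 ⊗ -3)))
(((4 ⊗ 10) ⊕ (6 ⊗ -5)) ⊗ ((0 ⊗ 8) ⊗ (-2 ⊗ -3))) = 4

Expand innermost to outermost. Recall ⊕ takes the minimum of its arguments and ⊗ takes their sum. Working out the expression (((4 ⊗ 10) ⊕ (6 ⊗ -5)) ⊗ ((0 ⊗ 8) ⊗ (-2 ⊗ -3))) gives 4.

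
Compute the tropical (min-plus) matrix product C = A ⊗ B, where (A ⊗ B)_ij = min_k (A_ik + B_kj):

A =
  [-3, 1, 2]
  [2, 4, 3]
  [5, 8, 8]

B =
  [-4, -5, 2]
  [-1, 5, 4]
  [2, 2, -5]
A ⊗ B =
  [-7, -8, -3]
  [-2, -3, -2]
  [1, 0, 3]

Apply the min-plus product entry-by-entry:
  C[0][0] = min over k of (A[0][0] + B[0][0] = -3 + -4 = -7, A[0][1] + B[1][0] = 1 + -1 = 0, A[0][2] + B[2][0] = 2 + 2 = 4) = -7 (attained at k = 0)
  C[0][1] = min over k of (A[0][0] + B[0][1] = -3 + -5 = -8, A[0][1] + B[1][1] = 1 + 5 = 6, A[0][2] + B[2][1] = 2 + 2 = 4) = -8 (attained at k = 0)
  C[0][2] = min over k of (A[0][0] + B[0][2] = -3 + 2 = -1, A[0][1] + B[1][2] = 1 + 4 = 5, A[0][2] + B[2][2] = 2 + -5 = -3) = -3 (attained at k = 2)
  C[1][0] = min over k of (A[1][0] + B[0][0] = 2 + -4 = -2, A[1][1] + B[1][0] = 4 + -1 = 3, A[1][2] + B[2][0] = 3 + 2 = 5) = -2 (attained at k = 0)
  C[1][1] = min over k of (A[1][0] + B[0][1] = 2 + -5 = -3, A[1][1] + B[1][1] = 4 + 5 = 9, A[1][2] + B[2][1] = 3 + 2 = 5) = -3 (attained at k = 0)
  C[1][2] = min over k of (A[1][0] + B[0][2] = 2 + 2 = 4, A[1][1] + B[1][2] = 4 + 4 = 8, A[1][2] + B[2][2] = 3 + -5 = -2) = -2 (attained at k = 2)
  C[2][0] = min over k of (A[2][0] + B[0][0] = 5 + -4 = 1, A[2][1] + B[1][0] = 8 + -1 = 7, A[2][2] + B[2][0] = 8 + 2 = 10) = 1 (attained at k = 0)
  C[2][1] = min over k of (A[2][0] + B[0][1] = 5 + -5 = 0, A[2][1] + B[1][1] = 8 + 5 = 13, A[2][2] + B[2][1] = 8 + 2 = 10) = 0 (attained at k = 0)
  C[2][2] = min over k of (A[2][0] + B[0][2] = 5 + 2 = 7, A[2][1] + B[1][2] = 8 + 4 = 12, A[2][2] + B[2][2] = 8 + -5 = 3) = 3 (attained at k = 2)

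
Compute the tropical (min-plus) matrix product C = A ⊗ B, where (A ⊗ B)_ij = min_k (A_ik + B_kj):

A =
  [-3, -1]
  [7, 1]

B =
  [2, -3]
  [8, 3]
A ⊗ B =
  [-1, -6]
  [9, 4]

Apply the min-plus product entry-by-entry:
  C[0][0] = min over k of (A[0][0] + B[0][0] = -3 + 2 = -1, A[0][1] + B[1][0] = -1 + 8 = 7) = -1 (attained at k = 0)
  C[0][1] = min over k of (A[0][0] + B[0][1] = -3 + -3 = -6, A[0][1] + B[1][1] = -1 + 3 = 2) = -6 (attained at k = 0)
  C[1][0] = min over k of (A[1][0] + B[0][0] = 7 + 2 = 9, A[1][1] + B[1][0] = 1 + 8 = 9) = 9 (attained at k = 0)
  C[1][1] = min over k of (A[1][0] + B[0][1] = 7 + -3 = 4, A[1][1] + B[1][1] = 1 + 3 = 4) = 4 (attained at k = 0)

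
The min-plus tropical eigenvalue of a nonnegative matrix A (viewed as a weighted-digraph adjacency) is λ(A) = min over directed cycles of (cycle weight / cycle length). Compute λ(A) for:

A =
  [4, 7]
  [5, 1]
λ(A) = 1

Enumerate directed cycles and compute their means (weight / length). Sample:
  cycle 0 → 0: weight = 4, length = 1, mean = 4/1 ≈ 4.000
  cycle 1 → 1: weight = 1, length = 1, mean = 1/1 ≈ 1.000
  cycle 0 → 1 → 0: weight = 12, length = 2, mean = 12/2 ≈ 6.000
  cycle 1 → 0 → 1: weight = 12, length = 2, mean = 12/2 ≈ 6.000
Minimum mean = 1.000, attained e.g. along the cycle 1 → 1 with weight 1 and length 1. So λ(A) = 1/1 = 1.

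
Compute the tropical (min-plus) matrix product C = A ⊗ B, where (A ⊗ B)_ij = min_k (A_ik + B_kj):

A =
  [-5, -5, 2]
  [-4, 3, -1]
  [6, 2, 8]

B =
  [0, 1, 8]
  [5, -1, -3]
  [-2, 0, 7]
A ⊗ B =
  [-5, -6, -8]
  [-4, -3, 0]
  [6, 1, -1]

Apply the min-plus product entry-by-entry:
  C[0][0] = min over k of (A[0][0] + B[0][0] = -5 + 0 = -5, A[0][1] + B[1][0] = -5 + 5 = 0, A[0][2] + B[2][0] = 2 + -2 = 0) = -5 (attained at k = 0)
  C[0][1] = min over k of (A[0][0] + B[0][1] = -5 + 1 = -4, A[0][1] + B[1][1] = -5 + -1 = -6, A[0][2] + B[2][1] = 2 + 0 = 2) = -6 (attained at k = 1)
  C[0][2] = min over k of (A[0][0] + B[0][2] = -5 + 8 = 3, A[0][1] + B[1][2] = -5 + -3 = -8, A[0][2] + B[2][2] = 2 + 7 = 9) = -8 (attained at k = 1)
  C[1][0] = min over k of (A[1][0] + B[0][0] = -4 + 0 = -4, A[1][1] + B[1][0] = 3 + 5 = 8, A[1][2] + B[2][0] = -1 + -2 = -3) = -4 (attained at k = 0)
  C[1][1] = min over k of (A[1][0] + B[0][1] = -4 + 1 = -3, A[1][1] + B[1][1] = 3 + -1 = 2, A[1][2] + B[2][1] = -1 + 0 = -1) = -3 (attained at k = 0)
  C[1][2] = min over k of (A[1][0] + B[0][2] = -4 + 8 = 4, A[1][1] + B[1][2] = 3 + -3 = 0, A[1][2] + B[2][2] = -1 + 7 = 6) = 0 (attained at k = 1)
  C[2][0] = min over k of (A[2][0] + B[0][0] = 6 + 0 = 6, A[2][1] + B[1][0] = 2 + 5 = 7, A[2][2] + B[2][0] = 8 + -2 = 6) = 6 (attained at k = 0)
  C[2][1] = min over k of (A[2][0] + B[0][1] = 6 + 1 = 7, A[2][1] + B[1][1] = 2 + -1 = 1, A[2][2] + B[2][1] = 8 + 0 = 8) = 1 (attained at k = 1)
  C[2][2] = min over k of (A[2][0] + B[0][2] = 6 + 8 = 14, A[2][1] + B[1][2] = 2 + -3 = -1, A[2][2] + B[2][2] = 8 + 7 = 15) = -1 (attained at k = 1)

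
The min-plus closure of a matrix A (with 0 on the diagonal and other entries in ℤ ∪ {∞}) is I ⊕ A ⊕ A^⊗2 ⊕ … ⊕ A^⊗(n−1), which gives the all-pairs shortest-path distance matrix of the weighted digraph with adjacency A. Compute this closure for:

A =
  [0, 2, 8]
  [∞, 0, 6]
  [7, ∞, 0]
Closure =
  [0, 2, 8]
  [13, 0, 6]
  [7, 9, 0]

This is the Floyd-Warshall all-pairs shortest-path computation. For each intermediate vertex k = 0, 1, …, 2, update dist[i][j] ← min(dist[i][j], dist[i][k] + dist[k][j]). The final matrix gives, for each (i, j), the minimum total weight of any directed path from i to j (possibly empty when i = j).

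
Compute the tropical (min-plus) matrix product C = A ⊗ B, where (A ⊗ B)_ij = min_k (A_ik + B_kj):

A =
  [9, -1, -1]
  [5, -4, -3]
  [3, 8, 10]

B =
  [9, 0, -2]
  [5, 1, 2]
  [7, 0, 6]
A ⊗ B =
  [4, -1, 1]
  [1, -3, -2]
  [12, 3, 1]

Apply the min-plus product entry-by-entry:
  C[0][0] = min over k of (A[0][0] + B[0][0] = 9 + 9 = 18, A[0][1] + B[1][0] = -1 + 5 = 4, A[0][2] + B[2][0] = -1 + 7 = 6) = 4 (attained at k = 1)
  C[0][1] = min over k of (A[0][0] + B[0][1] = 9 + 0 = 9, A[0][1] + B[1][1] = -1 + 1 = 0, A[0][2] + B[2][1] = -1 + 0 = -1) = -1 (attained at k = 2)
  C[0][2] = min over k of (A[0][0] + B[0][2] = 9 + -2 = 7, A[0][1] + B[1][2] = -1 + 2 = 1, A[0][2] + B[2][2] = -1 + 6 = 5) = 1 (attained at k = 1)
  C[1][0] = min over k of (A[1][0] + B[0][0] = 5 + 9 = 14, A[1][1] + B[1][0] = -4 + 5 = 1, A[1][2] + B[2][0] = -3 + 7 = 4) = 1 (attained at k = 1)
  C[1][1] = min over k of (A[1][0] + B[0][1] = 5 + 0 = 5, A[1][1] + B[1][1] = -4 + 1 = -3, A[1][2] + B[2][1] = -3 + 0 = -3) = -3 (attained at k = 1)
  C[1][2] = min over k of (A[1][0] + B[0][2] = 5 + -2 = 3, A[1][1] + B[1][2] = -4 + 2 = -2, A[1][2] + B[2][2] = -3 + 6 = 3) = -2 (attained at k = 1)
  C[2][0] = min over k of (A[2][0] + B[0][0] = 3 + 9 = 12, A[2][1] + B[1][0] = 8 + 5 = 13, A[2][2] + B[2][0] = 10 + 7 = 17) = 12 (attained at k = 0)
  C[2][1] = min over k of (A[2][0] + B[0][1] = 3 + 0 = 3, A[2][1] + B[1][1] = 8 + 1 = 9, A[2][2] + B[2][1] = 10 + 0 = 10) = 3 (attained at k = 0)
  C[2][2] = min over k of (A[2][0] + B[0][2] = 3 + -2 = 1, A[2][1] + B[1][2] = 8 + 2 = 10, A[2][2] + B[2][2] = 10 + 6 = 16) = 1 (attained at k = 0)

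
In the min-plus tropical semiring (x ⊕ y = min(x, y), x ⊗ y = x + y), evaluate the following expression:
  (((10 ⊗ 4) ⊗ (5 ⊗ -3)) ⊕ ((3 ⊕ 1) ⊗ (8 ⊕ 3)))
(((10 ⊗ 4) ⊗ (5 ⊗ -3)) ⊕ ((3 ⊕ 1) ⊗ (8 ⊕ 3))) = 4

Expand innermost to outermost. Recall ⊕ takes the minimum of its arguments and ⊗ takes their sum. Working out the expression (((10 ⊗ 4) ⊗ (5 ⊗ -3)) ⊕ ((3 ⊕ 1) ⊗ (8 ⊕ 3))) gives 4.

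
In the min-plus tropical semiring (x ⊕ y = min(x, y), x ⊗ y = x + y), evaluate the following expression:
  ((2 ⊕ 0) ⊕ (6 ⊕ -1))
((2 ⊕ 0) ⊕ (6 ⊕ -1)) = -1

Expand innermost to outermost. Recall ⊕ takes the minimum of its arguments and ⊗ takes their sum. Working out the expression ((2 ⊕ 0) ⊕ (6 ⊕ -1)) gives -1.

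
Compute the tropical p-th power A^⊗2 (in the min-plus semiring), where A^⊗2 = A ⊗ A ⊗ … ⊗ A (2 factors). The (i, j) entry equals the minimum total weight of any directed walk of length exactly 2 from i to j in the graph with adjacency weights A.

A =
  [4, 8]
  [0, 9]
A^⊗2 =
  [8, 12]
  [4, 8]

Each entry (A^⊗2)_ij equals the minimum over all length-2 walks i = v_0 → v_1 → … → v_2 = j of Σ_t A[v_t][v_{t+1}]. For example, for (i, j) = (0, 1) we minimise over 2 possible intermediate vertex sequences; the minimum is 12, attained along the walk 0 → 0 → 1.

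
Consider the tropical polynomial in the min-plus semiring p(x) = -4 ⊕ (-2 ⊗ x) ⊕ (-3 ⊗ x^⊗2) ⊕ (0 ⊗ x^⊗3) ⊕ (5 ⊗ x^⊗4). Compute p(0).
p(0) = -4

A tropical monomial a ⊗ x^⊗i evaluates to a + i · x. Evaluating each term at x = 0:
  Term 0 contributes -4 + 0 · 0 = -4
  Term 1 contributes -2 + 1 · 0 = -2
  Term 2 contributes -3 + 2 · 0 = -3
  Term 3 contributes 0 + 3 · 0 = 0
  Term 4 contributes 5 + 4 · 0 = 5
p(0) = ⊕ of these = min[-4, -2, -3, 0, 5] = -4.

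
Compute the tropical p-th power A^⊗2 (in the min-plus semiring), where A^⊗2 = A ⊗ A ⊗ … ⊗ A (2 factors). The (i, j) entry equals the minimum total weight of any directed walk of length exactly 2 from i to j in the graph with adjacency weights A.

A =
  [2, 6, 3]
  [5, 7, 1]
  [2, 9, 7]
A^⊗2 =
  [4, 8, 5]
  [3, 10, 8]
  [4, 8, 5]

Each entry (A^⊗2)_ij equals the minimum over all length-2 walks i = v_0 → v_1 → … → v_2 = j of Σ_t A[v_t][v_{t+1}]. For example, for (i, j) = (0, 2) we minimise over 3 possible intermediate vertex sequences; the minimum is 5, attained along the walk 0 → 0 → 2.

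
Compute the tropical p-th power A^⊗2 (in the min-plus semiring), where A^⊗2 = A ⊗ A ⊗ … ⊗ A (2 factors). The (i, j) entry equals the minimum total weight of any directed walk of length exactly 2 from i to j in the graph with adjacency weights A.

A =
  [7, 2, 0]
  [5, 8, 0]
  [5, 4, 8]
A^⊗2 =
  [5, 4, 2]
  [5, 4, 5]
  [9, 7, 4]

Each entry (A^⊗2)_ij equals the minimum over all length-2 walks i = v_0 → v_1 → … → v_2 = j of Σ_t A[v_t][v_{t+1}]. For example, for (i, j) = (0, 2) we minimise over 3 possible intermediate vertex sequences; the minimum is 2, attained along the walk 0 → 1 → 2.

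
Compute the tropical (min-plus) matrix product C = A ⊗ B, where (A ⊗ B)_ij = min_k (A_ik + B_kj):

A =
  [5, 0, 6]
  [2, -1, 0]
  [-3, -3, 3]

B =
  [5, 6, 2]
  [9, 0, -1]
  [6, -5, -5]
A ⊗ B =
  [9, 0, -1]
  [6, -5, -5]
  [2, -3, -4]

Apply the min-plus product entry-by-entry:
  C[0][0] = min over k of (A[0][0] + B[0][0] = 5 + 5 = 10, A[0][1] + B[1][0] = 0 + 9 = 9, A[0][2] + B[2][0] = 6 + 6 = 12) = 9 (attained at k = 1)
  C[0][1] = min over k of (A[0][0] + B[0][1] = 5 + 6 = 11, A[0][1] + B[1][1] = 0 + 0 = 0, A[0][2] + B[2][1] = 6 + -5 = 1) = 0 (attained at k = 1)
  C[0][2] = min over k of (A[0][0] + B[0][2] = 5 + 2 = 7, A[0][1] + B[1][2] = 0 + -1 = -1, A[0][2] + B[2][2] = 6 + -5 = 1) = -1 (attained at k = 1)
  C[1][0] = min over k of (A[1][0] + B[0][0] = 2 + 5 = 7, A[1][1] + B[1][0] = -1 + 9 = 8, A[1][2] + B[2][0] = 0 + 6 = 6) = 6 (attained at k = 2)
  C[1][1] = min over k of (A[1][0] + B[0][1] = 2 + 6 = 8, A[1][1] + B[1][1] = -1 + 0 = -1, A[1][2] + B[2][1] = 0 + -5 = -5) = -5 (attained at k = 2)
  C[1][2] = min over k of (A[1][0] + B[0][2] = 2 + 2 = 4, A[1][1] + B[1][2] = -1 + -1 = -2, A[1][2] + B[2][2] = 0 + -5 = -5) = -5 (attained at k = 2)
  C[2][0] = min over k of (A[2][0] + B[0][0] = -3 + 5 = 2, A[2][1] + B[1][0] = -3 + 9 = 6, A[2][2] + B[2][0] = 3 + 6 = 9) = 2 (attained at k = 0)
  C[2][1] = min over k of (A[2][0] + B[0][1] = -3 + 6 = 3, A[2][1] + B[1][1] = -3 + 0 = -3, A[2][2] + B[2][1] = 3 + -5 = -2) = -3 (attained at k = 1)
  C[2][2] = min over k of (A[2][0] + B[0][2] = -3 + 2 = -1, A[2][1] + B[1][2] = -3 + -1 = -4, A[2][2] + B[2][2] = 3 + -5 = -2) = -4 (attained at k = 1)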